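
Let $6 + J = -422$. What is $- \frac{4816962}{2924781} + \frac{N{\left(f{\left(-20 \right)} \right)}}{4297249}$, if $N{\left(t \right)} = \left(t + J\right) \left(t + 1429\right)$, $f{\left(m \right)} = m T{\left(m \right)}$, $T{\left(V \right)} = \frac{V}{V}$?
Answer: $- \frac{7515300165910}{4189504075823} \approx -1.7938$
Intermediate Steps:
$T{\left(V \right)} = 1$
$J = -428$ ($J = -6 - 422 = -428$)
$f{\left(m \right)} = m$ ($f{\left(m \right)} = m 1 = m$)
$N{\left(t \right)} = \left(-428 + t\right) \left(1429 + t\right)$ ($N{\left(t \right)} = \left(t - 428\right) \left(t + 1429\right) = \left(-428 + t\right) \left(1429 + t\right)$)
$- \frac{4816962}{2924781} + \frac{N{\left(f{\left(-20 \right)} \right)}}{4297249} = - \frac{4816962}{2924781} + \frac{-611612 + \left(-20\right)^{2} + 1001 \left(-20\right)}{4297249} = \left(-4816962\right) \frac{1}{2924781} + \left(-611612 + 400 - 20020\right) \frac{1}{4297249} = - \frac{1605654}{974927} - \frac{631232}{4297249} = - \frac{7515300165910}{4189504075823}$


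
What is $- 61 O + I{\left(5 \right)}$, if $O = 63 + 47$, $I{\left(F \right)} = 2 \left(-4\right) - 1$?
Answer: $-6719$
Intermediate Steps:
$I{\left(F \right)} = -9$ ($I{\left(F \right)} = -8 - 1 = -9$)
$O = 110$
$- 61 O + I{\left(5 \right)} = \left(-61\right) 110 - 9 = -6710 - 9 = -6719$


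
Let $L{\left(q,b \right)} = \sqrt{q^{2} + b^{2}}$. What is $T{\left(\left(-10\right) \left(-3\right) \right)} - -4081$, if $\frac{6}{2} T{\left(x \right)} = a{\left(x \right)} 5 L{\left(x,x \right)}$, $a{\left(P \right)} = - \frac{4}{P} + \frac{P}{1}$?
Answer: $4081 + \frac{4480 \sqrt{2}}{3} \approx 6192.9$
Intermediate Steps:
$L{\left(q,b \right)} = \sqrt{b^{2} + q^{2}}$
$a{\left(P \right)} = P - \frac{4}{P}$ ($a{\left(P \right)} = - \frac{4}{P} + P 1 = - \frac{4}{P} + P = P - \frac{4}{P}$)
$T{\left(x \right)} = \frac{\sqrt{2} \sqrt{x^{2}} \left(- \frac{20}{x} + 5 x\right)}{3}$ ($T{\left(x \right)} = \frac{\left(x - \frac{4}{x}\right) 5 \sqrt{x^{2} + x^{2}}}{3} = \frac{\left(- \frac{20}{x} + 5 x\right) \sqrt{2 x^{2}}}{3} = \frac{\left(- \frac{20}{x} + 5 x\right) \sqrt{2} \sqrt{x^{2}}}{3} = \frac{\sqrt{2} \sqrt{x^{2}} \left(- \frac{20}{x} + 5 x\right)}{3}$)
$T{\left(\left(-10\right) \left(-3\right) \right)} - -4081 = \frac{5 \sqrt{2} \sqrt{\left(\left(-10\right) \left(-3\right)\right)^{2}} \left(-4 + \left(\left(-10\right) \left(-3\right)\right)^{2}\right)}{3 \left(\left(-10\right) \left(-3\right)\right)} - -4081 = \frac{5 \sqrt{2} \sqrt{30^{2}} \left(-4 + 30^{2}\right)}{3 \cdot 30} + 4081 = \frac{5}{3} \sqrt{2} \cdot \frac{1}{30} \sqrt{900} \left(-4 + 900\right) + 4081 = \frac{5}{3} \sqrt{2} \cdot \frac{1}{30} \cdot 30 \cdot 896 + 4081 = \frac{4480 \sqrt{2}}{3} + 4081 = 4081 + \frac{4480 \sqrt{2}}{3}$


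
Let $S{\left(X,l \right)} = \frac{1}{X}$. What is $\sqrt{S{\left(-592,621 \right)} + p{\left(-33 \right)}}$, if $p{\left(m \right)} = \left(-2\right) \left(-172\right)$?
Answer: $\frac{\sqrt{7534939}}{148} \approx 18.547$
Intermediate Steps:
$p{\left(m \right)} = 344$
$\sqrt{S{\left(-592,621 \right)} + p{\left(-33 \right)}} = \sqrt{\frac{1}{-592} + 344} = \sqrt{- \frac{1}{592} + 344} = \sqrt{\frac{203647}{592}} = \frac{\sqrt{7534939}}{148}$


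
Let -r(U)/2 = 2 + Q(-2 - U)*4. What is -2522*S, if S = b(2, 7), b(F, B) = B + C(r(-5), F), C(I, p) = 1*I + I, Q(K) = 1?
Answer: 42874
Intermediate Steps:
r(U) = -12 (r(U) = -2*(2 + 1*4) = -2*(2 + 4) = -2*6 = -12)
C(I, p) = 2*I (C(I, p) = I + I = 2*I)
b(F, B) = -24 + B (b(F, B) = B + 2*(-12) = B - 24 = -24 + B)
S = -17 (S = -24 + 7 = -17)
-2522*S = -2522*(-17) = 42874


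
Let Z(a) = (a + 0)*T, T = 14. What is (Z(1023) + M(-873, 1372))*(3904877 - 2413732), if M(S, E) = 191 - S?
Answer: 22942756970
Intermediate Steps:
Z(a) = 14*a (Z(a) = (a + 0)*14 = a*14 = 14*a)
(Z(1023) + M(-873, 1372))*(3904877 - 2413732) = (14*1023 + (191 - 1*(-873)))*(3904877 - 2413732) = (14322 + (191 + 873))*1491145 = (14322 + 1064)*1491145 = 15386*1491145 = 22942756970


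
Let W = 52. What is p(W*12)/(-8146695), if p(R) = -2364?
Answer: 788/2715565 ≈ 0.00029018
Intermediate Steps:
p(W*12)/(-8146695) = -2364/(-8146695) = -2364*(-1/8146695) = 788/2715565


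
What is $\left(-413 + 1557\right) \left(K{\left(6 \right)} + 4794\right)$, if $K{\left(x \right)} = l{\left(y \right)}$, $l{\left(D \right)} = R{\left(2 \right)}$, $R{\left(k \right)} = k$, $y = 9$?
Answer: $5486624$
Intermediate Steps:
$l{\left(D \right)} = 2$
$K{\left(x \right)} = 2$
$\left(-413 + 1557\right) \left(K{\left(6 \right)} + 4794\right) = \left(-413 + 1557\right) \left(2 + 4794\right) = 1144 \cdot 4796 = 5486624$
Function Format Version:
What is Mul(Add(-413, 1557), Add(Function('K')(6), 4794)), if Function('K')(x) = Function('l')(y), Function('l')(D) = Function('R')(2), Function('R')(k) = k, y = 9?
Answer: 5486624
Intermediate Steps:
Function('l')(D) = 2
Function('K')(x) = 2
Mul(Add(-413, 1557), Add(Function('K')(6), 4794)) = Mul(Add(-413, 1557), Add(2, 4794)) = Mul(1144, 4796) = 5486624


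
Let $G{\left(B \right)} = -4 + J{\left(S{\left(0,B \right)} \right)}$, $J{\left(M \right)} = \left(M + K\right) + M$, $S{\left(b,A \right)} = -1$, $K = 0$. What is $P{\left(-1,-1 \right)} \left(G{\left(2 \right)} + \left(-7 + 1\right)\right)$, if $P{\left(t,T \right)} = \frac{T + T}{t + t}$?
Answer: $-12$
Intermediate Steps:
$J{\left(M \right)} = 2 M$ ($J{\left(M \right)} = \left(M + 0\right) + M = M + M = 2 M$)
$P{\left(t,T \right)} = \frac{T}{t}$ ($P{\left(t,T \right)} = \frac{2 T}{2 t} = 2 T \frac{1}{2 t} = \frac{T}{t}$)
$G{\left(B \right)} = -6$ ($G{\left(B \right)} = -4 + 2 \left(-1\right) = -4 - 2 = -6$)
$P{\left(-1,-1 \right)} \left(G{\left(2 \right)} + \left(-7 + 1\right)\right) = - \frac{1}{-1} \left(-6 + \left(-7 + 1\right)\right) = \left(-1\right) \left(-1\right) \left(-6 - 6\right) = 1 \left(-12\right) = -12$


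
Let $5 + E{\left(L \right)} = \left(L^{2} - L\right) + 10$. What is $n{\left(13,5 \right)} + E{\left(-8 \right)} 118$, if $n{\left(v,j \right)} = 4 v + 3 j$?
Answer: $9153$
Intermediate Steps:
$n{\left(v,j \right)} = 3 j + 4 v$
$E{\left(L \right)} = 5 + L^{2} - L$ ($E{\left(L \right)} = -5 + \left(\left(L^{2} - L\right) + 10\right) = -5 + \left(10 + L^{2} - L\right) = 5 + L^{2} - L$)
$n{\left(13,5 \right)} + E{\left(-8 \right)} 118 = \left(3 \cdot 5 + 4 \cdot 13\right) + \left(5 + \left(-8\right)^{2} - -8\right) 118 = \left(15 + 52\right) + \left(5 + 64 + 8\right) 118 = 67 + 77 \cdot 118 = 67 + 9086 = 9153$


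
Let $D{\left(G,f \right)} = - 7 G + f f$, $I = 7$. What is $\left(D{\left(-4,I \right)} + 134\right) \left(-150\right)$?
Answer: $-31650$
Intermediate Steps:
$D{\left(G,f \right)} = f^{2} - 7 G$ ($D{\left(G,f \right)} = - 7 G + f^{2} = f^{2} - 7 G$)
$\left(D{\left(-4,I \right)} + 134\right) \left(-150\right) = \left(\left(7^{2} - -28\right) + 134\right) \left(-150\right) = \left(\left(49 + 28\right) + 134\right) \left(-150\right) = \left(77 + 134\right) \left(-150\right) = 211 \left(-150\right) = -31650$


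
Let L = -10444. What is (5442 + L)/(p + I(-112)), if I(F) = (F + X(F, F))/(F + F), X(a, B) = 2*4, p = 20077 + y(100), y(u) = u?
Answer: -140056/564969 ≈ -0.24790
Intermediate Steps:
p = 20177 (p = 20077 + 100 = 20177)
X(a, B) = 8
I(F) = (8 + F)/(2*F) (I(F) = (F + 8)/(F + F) = (8 + F)/((2*F)) = (8 + F)*(1/(2*F)) = (8 + F)/(2*F))
(5442 + L)/(p + I(-112)) = (5442 - 10444)/(20177 + (1/2)*(8 - 112)/(-112)) = -5002/(20177 + (1/2)*(-1/112)*(-104)) = -5002/(20177 + 13/28) = -5002/564969/28 = -5002*28/564969 = -140056/564969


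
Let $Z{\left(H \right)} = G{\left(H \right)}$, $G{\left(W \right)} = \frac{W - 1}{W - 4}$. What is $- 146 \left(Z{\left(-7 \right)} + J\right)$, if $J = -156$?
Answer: $\frac{249368}{11} \approx 22670.0$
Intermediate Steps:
$G{\left(W \right)} = \frac{-1 + W}{-4 + W}$
$Z{\left(H \right)} = \frac{-1 + H}{-4 + H}$
$- 146 \left(Z{\left(-7 \right)} + J\right) = - 146 \left(\frac{-1 - 7}{-4 - 7} - 156\right) = - 146 \left(\frac{1}{-11} \left(-8\right) - 156\right) = - 146 \left(\left(- \frac{1}{11}\right) \left(-8\right) - 156\right) = - 146 \left(\frac{8}{11} - 156\right) = \left(-146\right) \left(- \frac{1708}{11}\right) = \frac{249368}{11}$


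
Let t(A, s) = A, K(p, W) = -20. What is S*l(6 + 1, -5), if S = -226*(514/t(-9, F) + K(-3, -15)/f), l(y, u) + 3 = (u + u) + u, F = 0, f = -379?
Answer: -87970952/379 ≈ -2.3211e+5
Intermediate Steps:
l(y, u) = -3 + 3*u (l(y, u) = -3 + ((u + u) + u) = -3 + (2*u + u) = -3 + 3*u)
S = 43985476/3411 (S = -226*(514/(-9) - 20/(-379)) = -226*(514*(-⅑) - 20*(-1/379)) = -226*(-514/9 + 20/379) = -226*(-194626/3411) = 43985476/3411 ≈ 12895.)
S*l(6 + 1, -5) = 43985476*(-3 + 3*(-5))/3411 = 43985476*(-3 - 15)/3411 = (43985476/3411)*(-18) = -87970952/379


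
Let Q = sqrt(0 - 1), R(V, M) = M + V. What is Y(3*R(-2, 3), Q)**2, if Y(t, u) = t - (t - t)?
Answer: 9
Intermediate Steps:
Q = I (Q = sqrt(-1) = I ≈ 1.0*I)
Y(t, u) = t (Y(t, u) = t - 1*0 = t + 0 = t)
Y(3*R(-2, 3), Q)**2 = (3*(3 - 2))**2 = (3*1)**2 = 3**2 = 9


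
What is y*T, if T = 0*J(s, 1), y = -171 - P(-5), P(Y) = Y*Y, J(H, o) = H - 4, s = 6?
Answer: 0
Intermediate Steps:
J(H, o) = -4 + H
P(Y) = Y**2
y = -196 (y = -171 - 1*(-5)**2 = -171 - 1*25 = -171 - 25 = -196)
T = 0 (T = 0*(-4 + 6) = 0*2 = 0)
y*T = -196*0 = 0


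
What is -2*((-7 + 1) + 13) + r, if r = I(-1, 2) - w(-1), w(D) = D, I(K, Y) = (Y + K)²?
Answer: -12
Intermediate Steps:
I(K, Y) = (K + Y)²
r = 2 (r = (-1 + 2)² - 1*(-1) = 1² + 1 = 1 + 1 = 2)
-2*((-7 + 1) + 13) + r = -2*((-7 + 1) + 13) + 2 = -2*(-6 + 13) + 2 = -2*7 + 2 = -14 + 2 = -12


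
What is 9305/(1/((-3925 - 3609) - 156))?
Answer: -71555450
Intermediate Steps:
9305/(1/((-3925 - 3609) - 156)) = 9305/(1/(-7534 - 156)) = 9305/(1/(-7690)) = 9305/(-1/7690) = 9305*(-7690) = -71555450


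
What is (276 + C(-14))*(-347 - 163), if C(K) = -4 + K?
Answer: -131580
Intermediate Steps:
(276 + C(-14))*(-347 - 163) = (276 + (-4 - 14))*(-347 - 163) = (276 - 18)*(-510) = 258*(-510) = -131580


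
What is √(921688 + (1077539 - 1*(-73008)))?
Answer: √2072235 ≈ 1439.5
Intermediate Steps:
√(921688 + (1077539 - 1*(-73008))) = √(921688 + (1077539 + 73008)) = √(921688 + 1150547) = √2072235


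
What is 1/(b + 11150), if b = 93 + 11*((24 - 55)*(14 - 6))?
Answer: 1/8515 ≈ 0.00011744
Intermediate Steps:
b = -2635 (b = 93 + 11*(-31*8) = 93 + 11*(-248) = 93 - 2728 = -2635)
1/(b + 11150) = 1/(-2635 + 11150) = 1/8515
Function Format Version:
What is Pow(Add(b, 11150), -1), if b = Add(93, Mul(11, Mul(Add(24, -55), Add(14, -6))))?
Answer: Rational(1, 8515) ≈ 0.00011744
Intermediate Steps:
b = -2635 (b = Add(93, Mul(11, Mul(-31, 8))) = Add(93, Mul(11, -248)) = Add(93, -2728) = -2635)
Pow(Add(b, 11150), -1) = Pow(Add(-2635, 11150), -1) = Pow(8515, -1) = Rational(1, 8515)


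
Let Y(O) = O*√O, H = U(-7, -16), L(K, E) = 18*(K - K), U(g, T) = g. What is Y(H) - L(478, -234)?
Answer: -7*I*√7 ≈ -18.52*I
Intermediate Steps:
L(K, E) = 0 (L(K, E) = 18*0 = 0)
H = -7
Y(O) = O^(3/2)
Y(H) - L(478, -234) = (-7)^(3/2) - 1*0 = -7*I*√7 + 0 = -7*I*√7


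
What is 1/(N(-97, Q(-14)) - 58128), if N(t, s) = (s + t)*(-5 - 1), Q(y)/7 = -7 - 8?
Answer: -1/56916 ≈ -1.7570e-5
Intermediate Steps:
Q(y) = -105 (Q(y) = 7*(-7 - 8) = 7*(-15) = -105)
N(t, s) = -6*s - 6*t (N(t, s) = (s + t)*(-6) = -6*s - 6*t)
1/(N(-97, Q(-14)) - 58128) = 1/((-6*(-105) - 6*(-97)) - 58128) = 1/((630 + 582) - 58128) = 1/(1212 - 58128) = 1/(-56916) = -1/56916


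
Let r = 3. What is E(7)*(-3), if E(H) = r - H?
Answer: 12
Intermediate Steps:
E(H) = 3 - H
E(7)*(-3) = (3 - 1*7)*(-3) = (3 - 7)*(-3) = -4*(-3) = 12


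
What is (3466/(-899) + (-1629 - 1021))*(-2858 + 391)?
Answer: 5885808072/899 ≈ 6.5471e+6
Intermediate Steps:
(3466/(-899) + (-1629 - 1021))*(-2858 + 391) = (3466*(-1/899) - 2650)*(-2467) = (-3466/899 - 2650)*(-2467) = -2385816/899*(-2467) = 5885808072/899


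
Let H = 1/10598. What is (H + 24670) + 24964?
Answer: 526021133/10598 ≈ 49634.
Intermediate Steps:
H = 1/10598 ≈ 9.4357e-5
(H + 24670) + 24964 = (1/10598 + 24670) + 24964 = 261452661/10598 + 24964 = 526021133/10598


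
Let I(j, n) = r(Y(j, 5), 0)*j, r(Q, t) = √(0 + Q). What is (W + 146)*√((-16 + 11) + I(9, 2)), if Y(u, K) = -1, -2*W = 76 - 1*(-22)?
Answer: 97*√(-5 + 9*I) ≈ 157.84 + 268.25*I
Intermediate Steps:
W = -49 (W = -(76 - 1*(-22))/2 = -(76 + 22)/2 = -½*98 = -49)
r(Q, t) = √Q
I(j, n) = I*j (I(j, n) = √(-1)*j = I*j)
(W + 146)*√((-16 + 11) + I(9, 2)) = (-49 + 146)*√((-16 + 11) + I*9) = 97*√(-5 + 9*I)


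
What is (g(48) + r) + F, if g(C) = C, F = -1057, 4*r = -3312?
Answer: -1837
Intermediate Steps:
r = -828 (r = (¼)*(-3312) = -828)
(g(48) + r) + F = (48 - 828) - 1057 = -780 - 1057 = -1837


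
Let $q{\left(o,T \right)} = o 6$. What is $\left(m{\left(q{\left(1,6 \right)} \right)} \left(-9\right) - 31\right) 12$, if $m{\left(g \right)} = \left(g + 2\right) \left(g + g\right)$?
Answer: $-10740$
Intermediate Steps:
$q{\left(o,T \right)} = 6 o$
$m{\left(g \right)} = 2 g \left(2 + g\right)$ ($m{\left(g \right)} = \left(2 + g\right) 2 g = 2 g \left(2 + g\right)$)
$\left(m{\left(q{\left(1,6 \right)} \right)} \left(-9\right) - 31\right) 12 = \left(2 \cdot 6 \cdot 1 \left(2 + 6 \cdot 1\right) \left(-9\right) - 31\right) 12 = \left(2 \cdot 6 \left(2 + 6\right) \left(-9\right) - 31\right) 12 = \left(2 \cdot 6 \cdot 8 \left(-9\right) - 31\right) 12 = \left(96 \left(-9\right) - 31\right) 12 = \left(-864 - 31\right) 12 = \left(-895\right) 12 = -10740$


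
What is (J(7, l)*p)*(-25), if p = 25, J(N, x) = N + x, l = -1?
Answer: -3750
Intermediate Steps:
(J(7, l)*p)*(-25) = ((7 - 1)*25)*(-25) = (6*25)*(-25) = 150*(-25) = -3750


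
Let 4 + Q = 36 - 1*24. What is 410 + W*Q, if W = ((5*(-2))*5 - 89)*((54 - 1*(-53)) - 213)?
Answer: 118282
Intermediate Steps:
W = 14734 (W = (-10*5 - 89)*((54 + 53) - 213) = (-50 - 89)*(107 - 213) = -139*(-106) = 14734)
Q = 8 (Q = -4 + (36 - 1*24) = -4 + (36 - 24) = -4 + 12 = 8)
410 + W*Q = 410 + 14734*8 = 410 + 117872 = 118282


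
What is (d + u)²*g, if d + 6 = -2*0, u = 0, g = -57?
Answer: -2052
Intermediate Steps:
d = -6 (d = -6 - 2*0 = -6 + 0 = -6)
(d + u)²*g = (-6 + 0)²*(-57) = (-6)²*(-57) = 36*(-57) = -2052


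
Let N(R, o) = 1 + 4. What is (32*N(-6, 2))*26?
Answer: 4160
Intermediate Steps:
N(R, o) = 5
(32*N(-6, 2))*26 = (32*5)*26 = 160*26 = 4160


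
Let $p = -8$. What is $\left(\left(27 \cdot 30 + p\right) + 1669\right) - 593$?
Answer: $1878$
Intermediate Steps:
$\left(\left(27 \cdot 30 + p\right) + 1669\right) - 593 = \left(\left(27 \cdot 30 - 8\right) + 1669\right) - 593 = \left(\left(810 - 8\right) + 1669\right) - 593 = \left(802 + 1669\right) - 593 = 2471 - 593 = 1878$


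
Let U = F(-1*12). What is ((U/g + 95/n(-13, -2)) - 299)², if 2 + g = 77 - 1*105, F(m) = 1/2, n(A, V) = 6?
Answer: 288694081/3600 ≈ 80193.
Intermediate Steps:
F(m) = ½
g = -30 (g = -2 + (77 - 1*105) = -2 + (77 - 105) = -2 - 28 = -30)
U = ½ ≈ 0.50000
((U/g + 95/n(-13, -2)) - 299)² = (((½)/(-30) + 95/6) - 299)² = (((½)*(-1/30) + 95*(⅙)) - 299)² = ((-1/60 + 95/6) - 299)² = (949/60 - 299)² = (-16991/60)² = 288694081/3600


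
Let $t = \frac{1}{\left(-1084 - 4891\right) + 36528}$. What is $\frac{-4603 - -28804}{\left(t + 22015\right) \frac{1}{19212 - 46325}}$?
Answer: $- \frac{20047708817289}{672624296} \approx -29805.0$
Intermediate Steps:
$t = \frac{1}{30553}$ ($t = \frac{1}{\left(-1084 - 4891\right) + 36528} = \frac{1}{-5975 + 36528} = \frac{1}{30553} \approx 3.273 \cdot 10^{-5}$)
$\frac{-4603 - -28804}{\left(t + 22015\right) \frac{1}{19212 - 46325}} = \frac{-4603 - -28804}{\left(\frac{1}{30553} + 22015\right) \frac{1}{19212 - 46325}} = \frac{-4603 + 28804}{\frac{672624296}{30553} \frac{1}{-27113}} = \frac{24201}{\frac{672624296}{30553} \left(- \frac{1}{27113}\right)} = \frac{24201}{- \frac{672624296}{828383489}} = 24201 \left(- \frac{828383489}{672624296}\right) = - \frac{20047708817289}{672624296}$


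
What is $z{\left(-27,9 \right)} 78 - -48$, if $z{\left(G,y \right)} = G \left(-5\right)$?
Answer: $10578$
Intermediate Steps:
$z{\left(G,y \right)} = - 5 G$
$z{\left(-27,9 \right)} 78 - -48 = \left(-5\right) \left(-27\right) 78 - -48 = 135 \cdot 78 + 48 = 10530 + 48 = 10578$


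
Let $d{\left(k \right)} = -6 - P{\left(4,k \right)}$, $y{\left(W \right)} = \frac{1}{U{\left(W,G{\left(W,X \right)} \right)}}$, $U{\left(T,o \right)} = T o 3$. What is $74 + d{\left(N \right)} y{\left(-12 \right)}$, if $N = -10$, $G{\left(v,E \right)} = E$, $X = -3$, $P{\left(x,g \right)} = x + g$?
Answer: $74$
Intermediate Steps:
$P{\left(x,g \right)} = g + x$
$U{\left(T,o \right)} = 3 T o$
$y{\left(W \right)} = - \frac{1}{9 W}$ ($y{\left(W \right)} = \frac{1}{3 W \left(-3\right)} = \frac{1}{\left(-9\right) W} = - \frac{1}{9 W}$)
$d{\left(k \right)} = -10 - k$ ($d{\left(k \right)} = -6 - \left(k + 4\right) = -6 - \left(4 + k\right) = -10 - k$)
$74 + d{\left(N \right)} y{\left(-12 \right)} = 74 + \left(-10 - -10\right) \left(- \frac{1}{9 \left(-12\right)}\right) = 74 + \left(-10 + 10\right) \left(\left(- \frac{1}{9}\right) \left(- \frac{1}{12}\right)\right) = 74 + 0 \cdot \frac{1}{108} = 74 + 0 = 74$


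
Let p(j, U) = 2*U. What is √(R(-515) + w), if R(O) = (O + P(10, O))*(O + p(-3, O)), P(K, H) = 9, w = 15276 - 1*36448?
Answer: √760598 ≈ 872.12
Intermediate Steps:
w = -21172 (w = 15276 - 36448 = -21172)
R(O) = 3*O*(9 + O) (R(O) = (O + 9)*(O + 2*O) = (9 + O)*(3*O) = 3*O*(9 + O))
√(R(-515) + w) = √(3*(-515)*(9 - 515) - 21172) = √(3*(-515)*(-506) - 21172) = √(781770 - 21172) = √760598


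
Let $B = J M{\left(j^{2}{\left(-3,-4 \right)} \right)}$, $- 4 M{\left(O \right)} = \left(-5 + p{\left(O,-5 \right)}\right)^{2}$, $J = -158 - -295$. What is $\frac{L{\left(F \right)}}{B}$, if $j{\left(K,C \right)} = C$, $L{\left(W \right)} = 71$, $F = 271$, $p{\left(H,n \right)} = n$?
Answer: $- \frac{71}{3425} \approx -0.02073$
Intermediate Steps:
$J = 137$ ($J = -158 + 295 = 137$)
$M{\left(O \right)} = -25$ ($M{\left(O \right)} = - \frac{\left(-5 - 5\right)^{2}}{4} = - \frac{\left(-10\right)^{2}}{4} = \left(- \frac{1}{4}\right) 100 = -25$)
$B = -3425$ ($B = 137 \left(-25\right) = -3425$)
$\frac{L{\left(F \right)}}{B} = \frac{71}{-3425} = 71 \left(- \frac{1}{3425}\right) = - \frac{71}{3425}$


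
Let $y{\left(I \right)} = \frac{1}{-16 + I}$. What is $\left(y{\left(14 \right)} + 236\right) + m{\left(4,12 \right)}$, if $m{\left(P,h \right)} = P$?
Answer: $\frac{479}{2} \approx 239.5$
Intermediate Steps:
$\left(y{\left(14 \right)} + 236\right) + m{\left(4,12 \right)} = \left(\frac{1}{-16 + 14} + 236\right) + 4 = \left(\frac{1}{-2} + 236\right) + 4 = \left(- \frac{1}{2} + 236\right) + 4 = \frac{471}{2} + 4 = \frac{479}{2}$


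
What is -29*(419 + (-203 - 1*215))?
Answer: -29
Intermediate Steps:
-29*(419 + (-203 - 1*215)) = -29*(419 + (-203 - 215)) = -29*(419 - 418) = -29*1 = -29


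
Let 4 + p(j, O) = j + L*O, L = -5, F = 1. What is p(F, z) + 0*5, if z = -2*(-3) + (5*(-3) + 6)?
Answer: 12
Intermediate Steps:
z = -3 (z = 6 + (-15 + 6) = 6 - 9 = -3)
p(j, O) = -4 + j - 5*O (p(j, O) = -4 + (j - 5*O) = -4 + j - 5*O)
p(F, z) + 0*5 = (-4 + 1 - 5*(-3)) + 0*5 = (-4 + 1 + 15) + 0 = 12 + 0 = 12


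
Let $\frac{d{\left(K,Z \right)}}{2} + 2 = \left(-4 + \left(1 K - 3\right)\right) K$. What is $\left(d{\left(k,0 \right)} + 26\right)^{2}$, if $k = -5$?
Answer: $20164$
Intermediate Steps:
$d{\left(K,Z \right)} = -4 + 2 K \left(-7 + K\right)$ ($d{\left(K,Z \right)} = -4 + 2 \left(-4 + \left(1 K - 3\right)\right) K = -4 + 2 \left(-4 + \left(K - 3\right)\right) K = -4 + 2 \left(-4 + \left(-3 + K\right)\right) K = -4 + 2 \left(-7 + K\right) K = -4 + 2 K \left(-7 + K\right)$)
$\left(d{\left(k,0 \right)} + 26\right)^{2} = \left(\left(-4 - -70 + 2 \left(-5\right)^{2}\right) + 26\right)^{2} = \left(\left(-4 + 70 + 2 \cdot 25\right) + 26\right)^{2} = \left(\left(-4 + 70 + 50\right) + 26\right)^{2} = \left(116 + 26\right)^{2} = 142^{2} = 20164$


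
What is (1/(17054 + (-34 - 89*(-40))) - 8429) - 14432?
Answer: -470479379/20580 ≈ -22861.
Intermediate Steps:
(1/(17054 + (-34 - 89*(-40))) - 8429) - 14432 = (1/(17054 + (-34 + 3560)) - 8429) - 14432 = (1/(17054 + 3526) - 8429) - 14432 = (1/20580 - 8429) - 14432 = -173468819/20580 - 14432 = -470479379/20580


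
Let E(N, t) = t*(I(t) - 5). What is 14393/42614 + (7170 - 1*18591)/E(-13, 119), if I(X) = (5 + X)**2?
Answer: 25840247063/77947355486 ≈ 0.33151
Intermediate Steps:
E(N, t) = t*(-5 + (5 + t)**2) (E(N, t) = t*((5 + t)**2 - 5) = t*(-5 + (5 + t)**2))
14393/42614 + (7170 - 1*18591)/E(-13, 119) = 14393/42614 + (7170 - 1*18591)/((119*(-5 + (5 + 119)**2))) = 14393*(1/42614) + (7170 - 18591)/((119*(-5 + 124**2))) = 14393/42614 - 11421*1/(119*(-5 + 15376)) = 14393/42614 - 11421/(119*15371) = 14393/42614 - 11421/1829149 = 25840247063/77947355486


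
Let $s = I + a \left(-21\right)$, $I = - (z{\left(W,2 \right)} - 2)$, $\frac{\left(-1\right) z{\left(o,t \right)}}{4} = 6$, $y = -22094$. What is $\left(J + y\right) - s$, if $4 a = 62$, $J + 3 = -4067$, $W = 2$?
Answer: $- \frac{51729}{2} \approx -25865.0$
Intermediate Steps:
$J = -4070$ ($J = -3 - 4067 = -4070$)
$z{\left(o,t \right)} = -24$ ($z{\left(o,t \right)} = \left(-4\right) 6 = -24$)
$a = \frac{31}{2}$ ($a = \frac{1}{4} \cdot 62 = \frac{31}{2} \approx 15.5$)
$I = 26$ ($I = - (-24 - 2) = \left(-1\right) \left(-26\right) = 26$)
$s = - \frac{599}{2}$ ($s = 26 + \frac{31}{2} \left(-21\right) = 26 - \frac{651}{2} = - \frac{599}{2} \approx -299.5$)
$\left(J + y\right) - s = \left(-4070 - 22094\right) - - \frac{599}{2} = -26164 + \frac{599}{2} = - \frac{51729}{2}$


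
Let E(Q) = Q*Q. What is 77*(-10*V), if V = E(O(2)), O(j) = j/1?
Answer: -3080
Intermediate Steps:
O(j) = j (O(j) = j*1 = j)
E(Q) = Q²
V = 4 (V = 2² = 4)
77*(-10*V) = 77*(-10*4) = 77*(-40) = -3080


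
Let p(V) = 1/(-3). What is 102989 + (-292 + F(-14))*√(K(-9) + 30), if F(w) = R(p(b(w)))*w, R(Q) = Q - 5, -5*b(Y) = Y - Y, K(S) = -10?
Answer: 102989 - 1304*√5/3 ≈ 1.0202e+5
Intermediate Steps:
b(Y) = 0 (b(Y) = -(Y - Y)/5 = -⅕*0 = 0)
p(V) = -⅓ (p(V) = 1*(-⅓) = -⅓)
R(Q) = -5 + Q
F(w) = -16*w/3 (F(w) = (-5 - ⅓)*w = -16*w/3)
102989 + (-292 + F(-14))*√(K(-9) + 30) = 102989 + (-292 - 16/3*(-14))*√(-10 + 30) = 102989 + (-292 + 224/3)*√20 = 102989 - 1304*√5/3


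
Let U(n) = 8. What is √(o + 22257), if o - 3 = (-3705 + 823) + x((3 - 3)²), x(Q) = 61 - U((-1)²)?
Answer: 3*√2159 ≈ 139.40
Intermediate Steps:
x(Q) = 53 (x(Q) = 61 - 1*8 = 61 - 8 = 53)
o = -2826 (o = 3 + ((-3705 + 823) + 53) = 3 + (-2882 + 53) = 3 - 2829 = -2826)
√(o + 22257) = √(-2826 + 22257) = √19431 = 3*√2159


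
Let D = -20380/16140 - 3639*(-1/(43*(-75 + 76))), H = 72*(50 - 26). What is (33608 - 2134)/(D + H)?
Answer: 546089637/31428092 ≈ 17.376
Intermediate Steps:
H = 1728 (H = 72*24 = 1728)
D = 2892856/34701 (D = -20380*1/16140 - 3639/(1*(-43)) = -1019/807 - 3639/(-43) = -1019/807 - 3639*(-1/43) = -1019/807 + 3639/43 = 2892856/34701 ≈ 83.365)
(33608 - 2134)/(D + H) = (33608 - 2134)/(2892856/34701 + 1728) = 31474/(62856184/34701) = 31474*(34701/62856184) = 546089637/31428092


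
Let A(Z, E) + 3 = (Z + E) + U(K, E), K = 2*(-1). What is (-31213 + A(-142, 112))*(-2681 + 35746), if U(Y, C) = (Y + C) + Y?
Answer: -1029577970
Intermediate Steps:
K = -2
U(Y, C) = C + 2*Y (U(Y, C) = (C + Y) + Y = C + 2*Y)
A(Z, E) = -7 + Z + 2*E (A(Z, E) = -3 + ((Z + E) + (E + 2*(-2))) = -3 + ((E + Z) + (E - 4)) = -3 + ((E + Z) + (-4 + E)) = -3 + (-4 + Z + 2*E) = -7 + Z + 2*E)
(-31213 + A(-142, 112))*(-2681 + 35746) = (-31213 + (-7 - 142 + 2*112))*(-2681 + 35746) = (-31213 + (-7 - 142 + 224))*33065 = (-31213 + 75)*33065 = -31138*33065 = -1029577970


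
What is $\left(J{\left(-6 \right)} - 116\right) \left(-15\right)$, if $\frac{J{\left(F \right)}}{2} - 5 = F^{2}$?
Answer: $510$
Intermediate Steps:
$J{\left(F \right)} = 10 + 2 F^{2}$
$\left(J{\left(-6 \right)} - 116\right) \left(-15\right) = \left(\left(10 + 2 \left(-6\right)^{2}\right) - 116\right) \left(-15\right) = \left(\left(10 + 2 \cdot 36\right) - 116\right) \left(-15\right) = \left(\left(10 + 72\right) - 116\right) \left(-15\right) = \left(82 - 116\right) \left(-15\right) = \left(-34\right) \left(-15\right) = 510$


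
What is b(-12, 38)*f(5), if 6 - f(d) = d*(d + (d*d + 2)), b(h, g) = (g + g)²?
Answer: -889504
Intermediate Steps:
b(h, g) = 4*g² (b(h, g) = (2*g)² = 4*g²)
f(d) = 6 - d*(2 + d + d²) (f(d) = 6 - d*(d + (d*d + 2)) = 6 - d*(d + (d² + 2)) = 6 - d*(d + (2 + d²)) = 6 - d*(2 + d + d²))
b(-12, 38)*f(5) = (4*38²)*(6 - 1*5² - 1*5³ - 2*5) = (4*1444)*(6 - 1*25 - 1*125 - 10) = 5776*(6 - 25 - 125 - 10) = 5776*(-154) = -889504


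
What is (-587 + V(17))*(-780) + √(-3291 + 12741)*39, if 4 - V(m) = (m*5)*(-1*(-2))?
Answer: 587340 + 585*√42 ≈ 5.9113e+5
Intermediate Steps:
V(m) = 4 - 10*m (V(m) = 4 - m*5*(-1*(-2)) = 4 - 5*m*2 = 4 - 10*m)
(-587 + V(17))*(-780) + √(-3291 + 12741)*39 = (-587 + (4 - 10*17))*(-780) + √(-3291 + 12741)*39 = (-587 + (4 - 170))*(-780) + √9450*39 = (-587 - 166)*(-780) + (15*√42)*39 = -753*(-780) + 585*√42 = 587340 + 585*√42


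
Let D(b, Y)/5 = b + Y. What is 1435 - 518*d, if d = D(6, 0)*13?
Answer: -200585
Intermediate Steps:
D(b, Y) = 5*Y + 5*b (D(b, Y) = 5*(b + Y) = 5*(Y + b) = 5*Y + 5*b)
d = 390 (d = (5*0 + 5*6)*13 = (0 + 30)*13 = 30*13 = 390)
1435 - 518*d = 1435 - 518*390 = 1435 - 202020 = -200585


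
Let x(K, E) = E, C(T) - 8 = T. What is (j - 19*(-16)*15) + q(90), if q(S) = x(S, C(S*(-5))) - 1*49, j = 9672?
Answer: 13741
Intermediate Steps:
C(T) = 8 + T
q(S) = -41 - 5*S (q(S) = (8 + S*(-5)) - 1*49 = (8 - 5*S) - 49 = -41 - 5*S)
(j - 19*(-16)*15) + q(90) = (9672 - 19*(-16)*15) + (-41 - 5*90) = (9672 + 304*15) + (-41 - 450) = (9672 + 4560) - 491 = 14232 - 491 = 13741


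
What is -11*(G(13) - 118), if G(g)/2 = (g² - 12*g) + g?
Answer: 726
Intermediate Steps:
G(g) = -22*g + 2*g² (G(g) = 2*((g² - 12*g) + g) = 2*(g² - 11*g) = -22*g + 2*g²)
-11*(G(13) - 118) = -11*(2*13*(-11 + 13) - 118) = -11*(2*13*2 - 118) = -11*(52 - 118) = -11*(-66) = 726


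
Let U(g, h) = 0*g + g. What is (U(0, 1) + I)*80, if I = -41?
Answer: -3280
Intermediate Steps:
U(g, h) = g (U(g, h) = 0 + g = g)
(U(0, 1) + I)*80 = (0 - 41)*80 = -41*80 = -3280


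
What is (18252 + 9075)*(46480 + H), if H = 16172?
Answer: 1712091204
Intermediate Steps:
(18252 + 9075)*(46480 + H) = (18252 + 9075)*(46480 + 16172) = 27327*62652 = 1712091204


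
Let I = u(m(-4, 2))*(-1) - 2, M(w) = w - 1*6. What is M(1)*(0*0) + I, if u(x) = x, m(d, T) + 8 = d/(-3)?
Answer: 14/3 ≈ 4.6667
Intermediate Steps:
m(d, T) = -8 - d/3 (m(d, T) = -8 + d/(-3) = -8 + d*(-1/3) = -8 - d/3)
M(w) = -6 + w (M(w) = w - 6 = -6 + w)
I = 14/3 (I = (-8 - 1/3*(-4))*(-1) - 2 = (-8 + 4/3)*(-1) - 2 = -20/3*(-1) - 2 = 20/3 - 2 = 14/3 ≈ 4.6667)
M(1)*(0*0) + I = (-6 + 1)*(0*0) + 14/3 = -5*0 + 14/3 = 0 + 14/3 = 14/3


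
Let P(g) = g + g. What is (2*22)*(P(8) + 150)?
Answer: 7304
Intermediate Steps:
P(g) = 2*g
(2*22)*(P(8) + 150) = (2*22)*(2*8 + 150) = 44*(16 + 150) = 44*166 = 7304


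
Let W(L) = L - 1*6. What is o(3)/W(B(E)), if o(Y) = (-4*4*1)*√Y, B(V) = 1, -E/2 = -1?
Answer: 16*√3/5 ≈ 5.5426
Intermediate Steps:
E = 2 (E = -2*(-1) = 2)
o(Y) = -16*√Y (o(Y) = (-16*1)*√Y = -16*√Y)
W(L) = -6 + L (W(L) = L - 6 = -6 + L)
o(3)/W(B(E)) = (-16*√3)/(-6 + 1) = -16*√3/(-5) = -16*√3*(-⅕) = 16*√3/5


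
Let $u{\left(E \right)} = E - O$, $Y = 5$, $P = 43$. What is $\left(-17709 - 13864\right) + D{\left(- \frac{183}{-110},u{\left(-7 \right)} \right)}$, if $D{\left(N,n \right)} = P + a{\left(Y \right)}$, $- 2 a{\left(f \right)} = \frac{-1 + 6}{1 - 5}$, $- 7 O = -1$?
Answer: $- \frac{252235}{8} \approx -31529.0$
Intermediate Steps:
$O = \frac{1}{7}$ ($O = \left(- \frac{1}{7}\right) \left(-1\right) = \frac{1}{7} \approx 0.14286$)
$a{\left(f \right)} = \frac{5}{8}$ ($a{\left(f \right)} = - \frac{\left(-1 + 6\right) \frac{1}{1 - 5}}{2} = - \frac{5 \frac{1}{-4}}{2} = - \frac{5 \left(- \frac{1}{4}\right)}{2} = \left(- \frac{1}{2}\right) \left(- \frac{5}{4}\right) = \frac{5}{8}$)
$u{\left(E \right)} = - \frac{1}{7} + E$ ($u{\left(E \right)} = E - \frac{1}{7} = - \frac{1}{7} + E$)
$D{\left(N,n \right)} = \frac{349}{8}$ ($D{\left(N,n \right)} = 43 + \frac{5}{8} = \frac{349}{8}$)
$\left(-17709 - 13864\right) + D{\left(- \frac{183}{-110},u{\left(-7 \right)} \right)} = \left(-17709 - 13864\right) + \frac{349}{8} = -31573 + \frac{349}{8} = - \frac{252235}{8}$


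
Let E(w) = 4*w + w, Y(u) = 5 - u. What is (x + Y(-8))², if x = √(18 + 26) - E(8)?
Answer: 773 - 108*√11 ≈ 414.80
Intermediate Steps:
E(w) = 5*w
x = -40 + 2*√11 (x = √(18 + 26) - 5*8 = √44 - 1*40 = 2*√11 - 40 = -40 + 2*√11 ≈ -33.367)
(x + Y(-8))² = ((-40 + 2*√11) + (5 - 1*(-8)))² = ((-40 + 2*√11) + (5 + 8))² = ((-40 + 2*√11) + 13)² = (-27 + 2*√11)²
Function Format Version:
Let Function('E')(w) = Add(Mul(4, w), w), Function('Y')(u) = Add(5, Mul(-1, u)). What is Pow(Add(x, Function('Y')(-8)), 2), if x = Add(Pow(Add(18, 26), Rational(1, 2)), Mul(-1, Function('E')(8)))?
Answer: Add(773, Mul(-108, Pow(11, Rational(1, 2)))) ≈ 414.80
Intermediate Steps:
Function('E')(w) = Mul(5, w)
x = Add(-40, Mul(2, Pow(11, Rational(1, 2)))) (x = Add(Pow(Add(18, 26), Rational(1, 2)), Mul(-1, Mul(5, 8))) = Add(Pow(44, Rational(1, 2)), Mul(-1, 40)) = Add(Mul(2, Pow(11, Rational(1, 2))), -40) = Add(-40, Mul(2, Pow(11, Rational(1, 2)))) ≈ -33.367)
Pow(Add(x, Function('Y')(-8)), 2) = Pow(Add(Add(-40, Mul(2, Pow(11, Rational(1, 2)))), Add(5, Mul(-1, -8))), 2) = Pow(Add(Add(-40, Mul(2, Pow(11, Rational(1, 2)))), Add(5, 8)), 2) = Pow(Add(Add(-40, Mul(2, Pow(11, Rational(1, 2)))), 13), 2) = Pow(Add(-27, Mul(2, Pow(11, Rational(1, 2)))), 2)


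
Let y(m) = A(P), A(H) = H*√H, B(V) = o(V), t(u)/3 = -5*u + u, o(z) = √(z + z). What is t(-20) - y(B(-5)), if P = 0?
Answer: 240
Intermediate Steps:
o(z) = √2*√z (o(z) = √(2*z) = √2*√z)
t(u) = -12*u (t(u) = 3*(-5*u + u) = 3*(-4*u) = -12*u)
B(V) = √2*√V
A(H) = H^(3/2)
y(m) = 0 (y(m) = 0^(3/2) = 0)
t(-20) - y(B(-5)) = -12*(-20) - 1*0 = 240 + 0 = 240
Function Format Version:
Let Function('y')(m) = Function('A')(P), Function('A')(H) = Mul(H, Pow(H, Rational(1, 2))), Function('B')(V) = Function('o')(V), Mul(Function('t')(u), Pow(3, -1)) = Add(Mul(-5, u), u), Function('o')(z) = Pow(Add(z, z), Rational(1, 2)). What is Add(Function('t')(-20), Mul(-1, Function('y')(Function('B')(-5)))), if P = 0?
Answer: 240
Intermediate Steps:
Function('o')(z) = Mul(Pow(2, Rational(1, 2)), Pow(z, Rational(1, 2))) (Function('o')(z) = Pow(Mul(2, z), Rational(1, 2)) = Mul(Pow(2, Rational(1, 2)), Pow(z, Rational(1, 2))))
Function('t')(u) = Mul(-12, u) (Function('t')(u) = Mul(3, Add(Mul(-5, u), u)) = Mul(3, Mul(-4, u)) = Mul(-12, u))
Function('B')(V) = Mul(Pow(2, Rational(1, 2)), Pow(V, Rational(1, 2)))
Function('A')(H) = Pow(H, Rational(3, 2))
Function('y')(m) = 0 (Function('y')(m) = Pow(0, Rational(3, 2)) = 0)
Add(Function('t')(-20), Mul(-1, Function('y')(Function('B')(-5)))) = Add(Mul(-12, -20), Mul(-1, 0)) = Add(240, 0) = 240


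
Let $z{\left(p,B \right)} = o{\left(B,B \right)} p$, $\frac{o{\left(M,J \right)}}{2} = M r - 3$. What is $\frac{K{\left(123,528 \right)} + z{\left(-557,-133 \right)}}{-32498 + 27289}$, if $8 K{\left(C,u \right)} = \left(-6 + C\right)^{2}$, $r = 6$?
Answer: $- \frac{7152201}{41672} \approx -171.63$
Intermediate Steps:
$K{\left(C,u \right)} = \frac{\left(-6 + C\right)^{2}}{8}$
$o{\left(M,J \right)} = -6 + 12 M$ ($o{\left(M,J \right)} = 2 \left(M 6 - 3\right) = 2 \left(6 M - 3\right) = 2 \left(-3 + 6 M\right) = -6 + 12 M$)
$z{\left(p,B \right)} = p \left(-6 + 12 B\right)$ ($z{\left(p,B \right)} = \left(-6 + 12 B\right) p = p \left(-6 + 12 B\right)$)
$\frac{K{\left(123,528 \right)} + z{\left(-557,-133 \right)}}{-32498 + 27289} = \frac{\frac{\left(-6 + 123\right)^{2}}{8} + 6 \left(-557\right) \left(-1 + 2 \left(-133\right)\right)}{-32498 + 27289} = \frac{\frac{117^{2}}{8} + 6 \left(-557\right) \left(-1 - 266\right)}{-5209} = \left(\frac{1}{8} \cdot 13689 + 6 \left(-557\right) \left(-267\right)\right) \left(- \frac{1}{5209}\right) = \left(\frac{13689}{8} + 892314\right) \left(- \frac{1}{5209}\right) = \frac{7152201}{8} \left(- \frac{1}{5209}\right) = - \frac{7152201}{41672}$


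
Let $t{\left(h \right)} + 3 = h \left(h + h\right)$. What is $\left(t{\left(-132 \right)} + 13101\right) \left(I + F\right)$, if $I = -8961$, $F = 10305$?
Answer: $64439424$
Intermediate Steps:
$t{\left(h \right)} = -3 + 2 h^{2}$ ($t{\left(h \right)} = -3 + h \left(h + h\right) = -3 + h 2 h = -3 + 2 h^{2}$)
$\left(t{\left(-132 \right)} + 13101\right) \left(I + F\right) = \left(\left(-3 + 2 \left(-132\right)^{2}\right) + 13101\right) \left(-8961 + 10305\right) = \left(\left(-3 + 2 \cdot 17424\right) + 13101\right) 1344 = \left(\left(-3 + 34848\right) + 13101\right) 1344 = \left(34845 + 13101\right) 1344 = 47946 \cdot 1344 = 64439424$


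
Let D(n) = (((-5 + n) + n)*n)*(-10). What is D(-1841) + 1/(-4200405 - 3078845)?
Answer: -494098529347501/7279250 ≈ -6.7878e+7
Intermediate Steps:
D(n) = -10*n*(-5 + 2*n) (D(n) = ((-5 + 2*n)*n)*(-10) = (n*(-5 + 2*n))*(-10) = -10*n*(-5 + 2*n))
D(-1841) + 1/(-4200405 - 3078845) = 10*(-1841)*(5 - 2*(-1841)) + 1/(-4200405 - 3078845) = 10*(-1841)*(5 + 3682) + 1/(-7279250) = 10*(-1841)*3687 - 1/7279250 = -67877670 - 1/7279250 = -494098529347501/7279250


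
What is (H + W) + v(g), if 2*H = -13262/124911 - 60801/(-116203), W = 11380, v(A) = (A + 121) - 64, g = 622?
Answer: 350079617907619/29030065866 ≈ 12059.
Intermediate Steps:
v(A) = 57 + A (v(A) = (121 + A) - 64 = 57 + A)
H = 6053629525/29030065866 (H = (-13262/124911 - 60801/(-116203))/2 = (-13262*1/124911 - 60801*(-1/116203))/2 = (-13262/124911 + 60801/116203)/2 = (½)*(6053629525/14515032933) = 6053629525/29030065866 ≈ 0.20853)
(H + W) + v(g) = (6053629525/29030065866 + 11380) + (57 + 622) = 330368203184605/29030065866 + 679 = 350079617907619/29030065866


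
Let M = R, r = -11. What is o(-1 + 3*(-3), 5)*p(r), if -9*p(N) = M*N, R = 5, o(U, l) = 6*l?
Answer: 550/3 ≈ 183.33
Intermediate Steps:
M = 5
p(N) = -5*N/9
o(-1 + 3*(-3), 5)*p(r) = (6*5)*(-5/9*(-11)) = 30*(55/9) = 550/3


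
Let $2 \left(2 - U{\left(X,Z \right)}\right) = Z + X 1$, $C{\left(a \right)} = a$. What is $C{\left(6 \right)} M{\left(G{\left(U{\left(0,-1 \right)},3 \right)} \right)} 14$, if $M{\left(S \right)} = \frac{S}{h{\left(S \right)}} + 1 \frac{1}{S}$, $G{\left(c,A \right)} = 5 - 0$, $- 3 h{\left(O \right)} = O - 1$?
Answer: $- \frac{1491}{5} \approx -298.2$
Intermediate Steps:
$h{\left(O \right)} = \frac{1}{3} - \frac{O}{3}$ ($h{\left(O \right)} = - \frac{O - 1}{3} = - \frac{-1 + O}{3} = \frac{1}{3} - \frac{O}{3}$)
$U{\left(X,Z \right)} = 2 - \frac{X}{2} - \frac{Z}{2}$ ($U{\left(X,Z \right)} = 2 - \frac{Z + X 1}{2} = 2 - \frac{Z + X}{2} = 2 - \frac{X + Z}{2} = 2 - \left(\frac{X}{2} + \frac{Z}{2}\right) = 2 - \frac{X}{2} - \frac{Z}{2}$)
$G{\left(c,A \right)} = 5$ ($G{\left(c,A \right)} = 5 + 0 = 5$)
$M{\left(S \right)} = \frac{1}{S} + \frac{S}{\frac{1}{3} - \frac{S}{3}}$ ($M{\left(S \right)} = \frac{S}{\frac{1}{3} - \frac{S}{3}} + 1 \frac{1}{S} = \frac{S}{\frac{1}{3} - \frac{S}{3}} + \frac{1}{S} = \frac{1}{S} + \frac{S}{\frac{1}{3} - \frac{S}{3}}$)
$C{\left(6 \right)} M{\left(G{\left(U{\left(0,-1 \right)},3 \right)} \right)} 14 = 6 \frac{-1 + 5 - 3 \cdot 5^{2}}{5 \left(-1 + 5\right)} 14 = 6 \frac{-1 + 5 - 75}{5 \cdot 4} \cdot 14 = 6 \cdot \frac{1}{5} \cdot \frac{1}{4} \left(-1 + 5 - 75\right) 14 = 6 \cdot \frac{1}{5} \cdot \frac{1}{4} \left(-71\right) 14 = 6 \left(- \frac{71}{20}\right) 14 = \left(- \frac{213}{10}\right) 14 = - \frac{1491}{5}$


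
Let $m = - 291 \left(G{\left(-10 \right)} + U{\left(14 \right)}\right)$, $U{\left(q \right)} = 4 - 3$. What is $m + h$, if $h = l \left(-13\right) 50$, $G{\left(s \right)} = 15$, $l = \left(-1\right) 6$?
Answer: $-756$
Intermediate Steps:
$l = -6$
$U{\left(q \right)} = 1$
$h = 3900$ ($h = \left(-6\right) \left(-13\right) 50 = 78 \cdot 50 = 3900$)
$m = -4656$ ($m = - 291 \left(15 + 1\right) = \left(-291\right) 16 = -4656$)
$m + h = -4656 + 3900 = -756$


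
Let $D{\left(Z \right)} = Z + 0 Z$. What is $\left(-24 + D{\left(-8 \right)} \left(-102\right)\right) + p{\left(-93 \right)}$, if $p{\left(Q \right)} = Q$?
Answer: $699$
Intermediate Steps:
$D{\left(Z \right)} = Z$ ($D{\left(Z \right)} = Z + 0 = Z$)
$\left(-24 + D{\left(-8 \right)} \left(-102\right)\right) + p{\left(-93 \right)} = \left(-24 - -816\right) - 93 = \left(-24 + 816\right) - 93 = 792 - 93 = 699$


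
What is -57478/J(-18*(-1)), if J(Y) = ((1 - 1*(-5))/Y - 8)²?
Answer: -517302/529 ≈ -977.89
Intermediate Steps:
J(Y) = (-8 + 6/Y)² (J(Y) = ((1 + 5)/Y - 8)² = (6/Y - 8)² = (-8 + 6/Y)²)
-57478/J(-18*(-1)) = -57478*81/(-3 + 4*(-18*(-1)))² = -57478*81/(-3 + 4*18)² = -57478*81/(-3 + 72)² = -57478/(4*(1/324)*69²) = -57478/(4*(1/324)*4761) = -57478/529/9 = -57478*9/529 = -517302/529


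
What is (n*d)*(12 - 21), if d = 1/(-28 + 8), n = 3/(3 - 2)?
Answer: 27/20 ≈ 1.3500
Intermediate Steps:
n = 3 (n = 3/1 = 3*1 = 3)
d = -1/20 (d = 1/(-20) = -1/20 ≈ -0.050000)
(n*d)*(12 - 21) = (3*(-1/20))*(12 - 21) = -3/20*(-9) = 27/20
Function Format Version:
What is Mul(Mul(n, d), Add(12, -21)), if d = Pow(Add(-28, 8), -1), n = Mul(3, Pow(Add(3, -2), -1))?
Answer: Rational(27, 20) ≈ 1.3500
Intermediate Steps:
n = 3 (n = Mul(3, Pow(1, -1)) = Mul(3, 1) = 3)
d = Rational(-1, 20) (d = Pow(-20, -1) = Rational(-1, 20) ≈ -0.050000)
Mul(Mul(n, d), Add(12, -21)) = Mul(Mul(3, Rational(-1, 20)), Add(12, -21)) = Mul(Rational(-3, 20), -9) = Rational(27, 20)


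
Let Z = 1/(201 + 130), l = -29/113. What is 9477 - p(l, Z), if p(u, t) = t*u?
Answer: 354468260/37403 ≈ 9477.0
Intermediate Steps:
l = -29/113 (l = -29*1/113 = -29/113 ≈ -0.25664)
Z = 1/331 ≈ 0.0030211
9477 - p(l, Z) = 9477 - (-29)/(331*113) = 9477 - 1*(-29/37403) = 9477 + 29/37403 = 354468260/37403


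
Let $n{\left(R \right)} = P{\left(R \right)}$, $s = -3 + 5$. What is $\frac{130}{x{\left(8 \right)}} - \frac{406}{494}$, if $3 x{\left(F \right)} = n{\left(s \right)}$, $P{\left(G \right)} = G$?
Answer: $\frac{47962}{247} \approx 194.18$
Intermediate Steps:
$s = 2$
$n{\left(R \right)} = R$
$x{\left(F \right)} = \frac{2}{3}$ ($x{\left(F \right)} = \frac{1}{3} \cdot 2 = \frac{2}{3}$)
$\frac{130}{x{\left(8 \right)}} - \frac{406}{494} = \frac{130}{\frac{2}{3}} - \frac{406}{494} = 130 \cdot \frac{3}{2} - \frac{203}{247} = 195 - \frac{203}{247} = \frac{47962}{247}$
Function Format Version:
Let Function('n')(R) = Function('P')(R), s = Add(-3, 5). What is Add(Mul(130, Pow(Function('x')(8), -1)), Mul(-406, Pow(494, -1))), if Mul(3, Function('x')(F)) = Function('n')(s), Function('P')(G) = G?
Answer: Rational(47962, 247) ≈ 194.18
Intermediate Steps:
s = 2
Function('n')(R) = R
Function('x')(F) = Rational(2, 3) (Function('x')(F) = Mul(Rational(1, 3), 2) = Rational(2, 3))
Add(Mul(130, Pow(Function('x')(8), -1)), Mul(-406, Pow(494, -1))) = Add(Mul(130, Pow(Rational(2, 3), -1)), Mul(-406, Pow(494, -1))) = Add(Mul(130, Rational(3, 2)), Mul(-406, Rational(1, 494))) = Add(195, Rational(-203, 247)) = Rational(47962, 247)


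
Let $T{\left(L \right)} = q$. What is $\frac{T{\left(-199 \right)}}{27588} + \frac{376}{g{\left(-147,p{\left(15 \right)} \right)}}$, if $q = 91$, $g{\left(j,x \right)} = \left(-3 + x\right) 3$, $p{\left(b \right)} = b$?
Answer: $\frac{864697}{82764} \approx 10.448$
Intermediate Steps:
$g{\left(j,x \right)} = -9 + 3 x$
$T{\left(L \right)} = 91$
$\frac{T{\left(-199 \right)}}{27588} + \frac{376}{g{\left(-147,p{\left(15 \right)} \right)}} = \frac{91}{27588} + \frac{376}{-9 + 3 \cdot 15} = 91 \cdot \frac{1}{27588} + \frac{376}{-9 + 45} = \frac{91}{27588} + \frac{376}{36} = \frac{91}{27588} + 376 \cdot \frac{1}{36} = \frac{91}{27588} + \frac{94}{9} = \frac{864697}{82764}$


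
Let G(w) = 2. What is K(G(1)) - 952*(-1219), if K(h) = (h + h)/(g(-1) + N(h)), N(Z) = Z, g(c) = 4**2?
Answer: 10444394/9 ≈ 1.1605e+6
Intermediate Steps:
g(c) = 16
K(h) = 2*h/(16 + h) (K(h) = (h + h)/(16 + h) = (2*h)/(16 + h) = 2*h/(16 + h))
K(G(1)) - 952*(-1219) = 2*2/(16 + 2) - 952*(-1219) = 2*2/18 + 1160488 = 2*2*(1/18) + 1160488 = 2/9 + 1160488 = 10444394/9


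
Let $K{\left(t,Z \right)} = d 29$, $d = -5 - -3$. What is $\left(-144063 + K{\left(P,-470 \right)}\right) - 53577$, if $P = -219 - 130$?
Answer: $-197698$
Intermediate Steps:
$d = -2$ ($d = -5 + 3 = -2$)
$P = -349$
$K{\left(t,Z \right)} = -58$ ($K{\left(t,Z \right)} = \left(-2\right) 29 = -58$)
$\left(-144063 + K{\left(P,-470 \right)}\right) - 53577 = \left(-144063 - 58\right) - 53577 = -144121 - 53577 = -197698$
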